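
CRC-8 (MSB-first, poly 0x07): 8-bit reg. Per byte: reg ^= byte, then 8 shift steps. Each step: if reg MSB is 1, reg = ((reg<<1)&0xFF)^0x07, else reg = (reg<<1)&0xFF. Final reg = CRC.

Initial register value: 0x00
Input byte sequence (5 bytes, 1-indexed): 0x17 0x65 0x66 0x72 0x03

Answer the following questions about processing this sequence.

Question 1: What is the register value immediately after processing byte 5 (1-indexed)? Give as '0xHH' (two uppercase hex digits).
Answer: 0x39

Derivation:
After byte 1 (0x17): reg=0x65
After byte 2 (0x65): reg=0x00
After byte 3 (0x66): reg=0x35
After byte 4 (0x72): reg=0xD2
After byte 5 (0x03): reg=0x39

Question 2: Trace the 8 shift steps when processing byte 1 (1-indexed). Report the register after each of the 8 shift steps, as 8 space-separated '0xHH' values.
Register before byte 1: 0x00
After XOR with byte 0x17: 0x17

Answer: 0x2E 0x5C 0xB8 0x77 0xEE 0xDB 0xB1 0x65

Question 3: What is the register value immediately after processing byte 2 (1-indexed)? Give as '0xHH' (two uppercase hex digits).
After byte 1 (0x17): reg=0x65
After byte 2 (0x65): reg=0x00

Answer: 0x00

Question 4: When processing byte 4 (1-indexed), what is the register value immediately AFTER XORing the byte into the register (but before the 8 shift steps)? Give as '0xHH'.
Register before byte 4: 0x35
Byte 4: 0x72
0x35 XOR 0x72 = 0x47

Answer: 0x47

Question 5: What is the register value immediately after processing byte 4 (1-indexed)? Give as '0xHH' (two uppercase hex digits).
After byte 1 (0x17): reg=0x65
After byte 2 (0x65): reg=0x00
After byte 3 (0x66): reg=0x35
After byte 4 (0x72): reg=0xD2

Answer: 0xD2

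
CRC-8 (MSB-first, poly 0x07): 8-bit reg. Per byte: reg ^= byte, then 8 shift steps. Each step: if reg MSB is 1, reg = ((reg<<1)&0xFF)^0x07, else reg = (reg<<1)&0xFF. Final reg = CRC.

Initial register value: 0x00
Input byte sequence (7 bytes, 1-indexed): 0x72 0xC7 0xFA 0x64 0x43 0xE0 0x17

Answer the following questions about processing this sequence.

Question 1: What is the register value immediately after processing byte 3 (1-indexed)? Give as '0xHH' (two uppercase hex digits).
Answer: 0xDF

Derivation:
After byte 1 (0x72): reg=0x59
After byte 2 (0xC7): reg=0xD3
After byte 3 (0xFA): reg=0xDF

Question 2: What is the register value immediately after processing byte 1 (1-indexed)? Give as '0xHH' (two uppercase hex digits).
After byte 1 (0x72): reg=0x59

Answer: 0x59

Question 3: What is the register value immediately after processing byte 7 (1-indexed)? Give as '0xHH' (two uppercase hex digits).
After byte 1 (0x72): reg=0x59
After byte 2 (0xC7): reg=0xD3
After byte 3 (0xFA): reg=0xDF
After byte 4 (0x64): reg=0x28
After byte 5 (0x43): reg=0x16
After byte 6 (0xE0): reg=0xCC
After byte 7 (0x17): reg=0x0F

Answer: 0x0F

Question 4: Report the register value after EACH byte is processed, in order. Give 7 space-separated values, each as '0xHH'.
0x59 0xD3 0xDF 0x28 0x16 0xCC 0x0F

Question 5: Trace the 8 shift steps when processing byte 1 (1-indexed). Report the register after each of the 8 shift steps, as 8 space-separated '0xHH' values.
Answer: 0xE4 0xCF 0x99 0x35 0x6A 0xD4 0xAF 0x59

Derivation:
Register before byte 1: 0x00
After XOR with byte 0x72: 0x72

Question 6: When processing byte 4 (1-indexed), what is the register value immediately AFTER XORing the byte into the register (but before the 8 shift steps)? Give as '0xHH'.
Answer: 0xBB

Derivation:
Register before byte 4: 0xDF
Byte 4: 0x64
0xDF XOR 0x64 = 0xBB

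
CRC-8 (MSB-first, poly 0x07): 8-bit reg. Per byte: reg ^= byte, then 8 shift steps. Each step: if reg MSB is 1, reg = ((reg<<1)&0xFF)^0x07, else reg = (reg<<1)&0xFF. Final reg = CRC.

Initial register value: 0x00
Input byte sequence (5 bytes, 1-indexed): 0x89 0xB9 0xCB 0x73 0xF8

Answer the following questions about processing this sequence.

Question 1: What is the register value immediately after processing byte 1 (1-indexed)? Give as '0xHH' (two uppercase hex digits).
After byte 1 (0x89): reg=0xB6

Answer: 0xB6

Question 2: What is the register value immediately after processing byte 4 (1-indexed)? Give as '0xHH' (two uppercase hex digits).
After byte 1 (0x89): reg=0xB6
After byte 2 (0xB9): reg=0x2D
After byte 3 (0xCB): reg=0xBC
After byte 4 (0x73): reg=0x63

Answer: 0x63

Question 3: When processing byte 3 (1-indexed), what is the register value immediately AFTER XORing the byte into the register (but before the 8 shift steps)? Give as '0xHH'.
Register before byte 3: 0x2D
Byte 3: 0xCB
0x2D XOR 0xCB = 0xE6

Answer: 0xE6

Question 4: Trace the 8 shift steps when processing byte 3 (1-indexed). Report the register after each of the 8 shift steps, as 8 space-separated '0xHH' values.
After byte 1 (0x89): reg=0xB6
After byte 2 (0xB9): reg=0x2D
Register before byte 3: 0x2D
After XOR with byte 0xCB: 0xE6

Answer: 0xCB 0x91 0x25 0x4A 0x94 0x2F 0x5E 0xBC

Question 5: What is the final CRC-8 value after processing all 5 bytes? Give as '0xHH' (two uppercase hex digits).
Answer: 0xC8

Derivation:
After byte 1 (0x89): reg=0xB6
After byte 2 (0xB9): reg=0x2D
After byte 3 (0xCB): reg=0xBC
After byte 4 (0x73): reg=0x63
After byte 5 (0xF8): reg=0xC8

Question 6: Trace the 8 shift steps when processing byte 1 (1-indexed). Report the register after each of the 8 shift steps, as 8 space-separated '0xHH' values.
Answer: 0x15 0x2A 0x54 0xA8 0x57 0xAE 0x5B 0xB6

Derivation:
Register before byte 1: 0x00
After XOR with byte 0x89: 0x89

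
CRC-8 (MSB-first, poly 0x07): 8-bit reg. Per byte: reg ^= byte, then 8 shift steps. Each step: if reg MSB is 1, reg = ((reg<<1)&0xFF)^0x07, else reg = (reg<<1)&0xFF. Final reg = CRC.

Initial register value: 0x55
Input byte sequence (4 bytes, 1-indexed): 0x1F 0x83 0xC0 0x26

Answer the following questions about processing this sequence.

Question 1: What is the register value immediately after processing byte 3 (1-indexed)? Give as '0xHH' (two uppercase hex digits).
Answer: 0xC6

Derivation:
After byte 1 (0x1F): reg=0xF1
After byte 2 (0x83): reg=0x59
After byte 3 (0xC0): reg=0xC6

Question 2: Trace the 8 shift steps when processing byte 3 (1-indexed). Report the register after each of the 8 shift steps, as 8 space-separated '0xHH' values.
After byte 1 (0x1F): reg=0xF1
After byte 2 (0x83): reg=0x59
Register before byte 3: 0x59
After XOR with byte 0xC0: 0x99

Answer: 0x35 0x6A 0xD4 0xAF 0x59 0xB2 0x63 0xC6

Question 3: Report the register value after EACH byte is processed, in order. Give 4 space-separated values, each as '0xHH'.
0xF1 0x59 0xC6 0xAE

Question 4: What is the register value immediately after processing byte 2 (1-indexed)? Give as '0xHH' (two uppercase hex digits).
Answer: 0x59

Derivation:
After byte 1 (0x1F): reg=0xF1
After byte 2 (0x83): reg=0x59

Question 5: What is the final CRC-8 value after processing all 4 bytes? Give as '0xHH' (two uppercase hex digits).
After byte 1 (0x1F): reg=0xF1
After byte 2 (0x83): reg=0x59
After byte 3 (0xC0): reg=0xC6
After byte 4 (0x26): reg=0xAE

Answer: 0xAE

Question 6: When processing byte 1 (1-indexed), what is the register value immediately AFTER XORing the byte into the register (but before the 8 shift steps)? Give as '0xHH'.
Register before byte 1: 0x55
Byte 1: 0x1F
0x55 XOR 0x1F = 0x4A

Answer: 0x4A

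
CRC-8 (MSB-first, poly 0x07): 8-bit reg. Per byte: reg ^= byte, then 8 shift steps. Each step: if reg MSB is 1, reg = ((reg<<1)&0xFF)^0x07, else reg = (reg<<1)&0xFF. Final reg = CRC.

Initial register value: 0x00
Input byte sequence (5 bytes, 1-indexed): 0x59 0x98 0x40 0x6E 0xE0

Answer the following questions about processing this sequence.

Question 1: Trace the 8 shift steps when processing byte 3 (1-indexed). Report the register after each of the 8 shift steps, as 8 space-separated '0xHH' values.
Answer: 0x60 0xC0 0x87 0x09 0x12 0x24 0x48 0x90

Derivation:
After byte 1 (0x59): reg=0x88
After byte 2 (0x98): reg=0x70
Register before byte 3: 0x70
After XOR with byte 0x40: 0x30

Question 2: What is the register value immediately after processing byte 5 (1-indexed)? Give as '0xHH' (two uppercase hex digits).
After byte 1 (0x59): reg=0x88
After byte 2 (0x98): reg=0x70
After byte 3 (0x40): reg=0x90
After byte 4 (0x6E): reg=0xF4
After byte 5 (0xE0): reg=0x6C

Answer: 0x6C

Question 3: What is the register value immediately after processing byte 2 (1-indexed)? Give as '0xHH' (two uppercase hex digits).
Answer: 0x70

Derivation:
After byte 1 (0x59): reg=0x88
After byte 2 (0x98): reg=0x70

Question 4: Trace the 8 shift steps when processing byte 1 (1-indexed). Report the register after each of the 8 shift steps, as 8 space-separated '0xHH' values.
Answer: 0xB2 0x63 0xC6 0x8B 0x11 0x22 0x44 0x88

Derivation:
Register before byte 1: 0x00
After XOR with byte 0x59: 0x59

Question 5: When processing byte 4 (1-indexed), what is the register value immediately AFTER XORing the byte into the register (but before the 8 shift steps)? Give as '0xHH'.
Register before byte 4: 0x90
Byte 4: 0x6E
0x90 XOR 0x6E = 0xFE

Answer: 0xFE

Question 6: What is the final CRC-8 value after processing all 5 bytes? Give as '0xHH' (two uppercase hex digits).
Answer: 0x6C

Derivation:
After byte 1 (0x59): reg=0x88
After byte 2 (0x98): reg=0x70
After byte 3 (0x40): reg=0x90
After byte 4 (0x6E): reg=0xF4
After byte 5 (0xE0): reg=0x6C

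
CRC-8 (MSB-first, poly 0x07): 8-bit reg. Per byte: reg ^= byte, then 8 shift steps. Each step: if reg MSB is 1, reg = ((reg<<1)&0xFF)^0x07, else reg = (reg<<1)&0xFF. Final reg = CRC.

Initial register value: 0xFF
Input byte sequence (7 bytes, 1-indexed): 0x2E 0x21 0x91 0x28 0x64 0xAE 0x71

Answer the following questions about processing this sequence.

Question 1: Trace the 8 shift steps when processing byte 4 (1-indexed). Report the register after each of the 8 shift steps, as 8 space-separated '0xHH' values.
Answer: 0x52 0xA4 0x4F 0x9E 0x3B 0x76 0xEC 0xDF

Derivation:
After byte 1 (0x2E): reg=0x39
After byte 2 (0x21): reg=0x48
After byte 3 (0x91): reg=0x01
Register before byte 4: 0x01
After XOR with byte 0x28: 0x29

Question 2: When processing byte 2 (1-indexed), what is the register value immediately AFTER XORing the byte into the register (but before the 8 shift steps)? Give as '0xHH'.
Register before byte 2: 0x39
Byte 2: 0x21
0x39 XOR 0x21 = 0x18

Answer: 0x18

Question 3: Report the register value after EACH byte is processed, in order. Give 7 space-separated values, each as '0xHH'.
0x39 0x48 0x01 0xDF 0x28 0x9B 0x98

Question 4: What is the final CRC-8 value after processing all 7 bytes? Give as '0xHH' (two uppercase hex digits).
Answer: 0x98

Derivation:
After byte 1 (0x2E): reg=0x39
After byte 2 (0x21): reg=0x48
After byte 3 (0x91): reg=0x01
After byte 4 (0x28): reg=0xDF
After byte 5 (0x64): reg=0x28
After byte 6 (0xAE): reg=0x9B
After byte 7 (0x71): reg=0x98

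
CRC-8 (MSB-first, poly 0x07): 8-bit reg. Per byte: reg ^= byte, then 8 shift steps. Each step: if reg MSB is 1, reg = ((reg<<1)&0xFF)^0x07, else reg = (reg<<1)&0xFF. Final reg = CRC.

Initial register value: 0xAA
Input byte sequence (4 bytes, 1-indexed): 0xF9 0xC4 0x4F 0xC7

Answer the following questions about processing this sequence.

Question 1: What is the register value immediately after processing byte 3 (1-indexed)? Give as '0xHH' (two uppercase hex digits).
Answer: 0xCA

Derivation:
After byte 1 (0xF9): reg=0xBE
After byte 2 (0xC4): reg=0x61
After byte 3 (0x4F): reg=0xCA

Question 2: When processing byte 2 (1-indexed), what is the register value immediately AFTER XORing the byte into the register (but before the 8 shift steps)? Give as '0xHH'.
Answer: 0x7A

Derivation:
Register before byte 2: 0xBE
Byte 2: 0xC4
0xBE XOR 0xC4 = 0x7A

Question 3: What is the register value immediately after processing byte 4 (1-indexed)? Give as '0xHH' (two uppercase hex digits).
After byte 1 (0xF9): reg=0xBE
After byte 2 (0xC4): reg=0x61
After byte 3 (0x4F): reg=0xCA
After byte 4 (0xC7): reg=0x23

Answer: 0x23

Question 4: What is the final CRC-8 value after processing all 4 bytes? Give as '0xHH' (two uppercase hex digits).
After byte 1 (0xF9): reg=0xBE
After byte 2 (0xC4): reg=0x61
After byte 3 (0x4F): reg=0xCA
After byte 4 (0xC7): reg=0x23

Answer: 0x23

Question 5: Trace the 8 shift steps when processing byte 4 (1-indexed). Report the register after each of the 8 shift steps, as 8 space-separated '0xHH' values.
After byte 1 (0xF9): reg=0xBE
After byte 2 (0xC4): reg=0x61
After byte 3 (0x4F): reg=0xCA
Register before byte 4: 0xCA
After XOR with byte 0xC7: 0x0D

Answer: 0x1A 0x34 0x68 0xD0 0xA7 0x49 0x92 0x23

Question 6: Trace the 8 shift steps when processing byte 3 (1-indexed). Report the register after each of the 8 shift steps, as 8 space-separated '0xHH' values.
Answer: 0x5C 0xB8 0x77 0xEE 0xDB 0xB1 0x65 0xCA

Derivation:
After byte 1 (0xF9): reg=0xBE
After byte 2 (0xC4): reg=0x61
Register before byte 3: 0x61
After XOR with byte 0x4F: 0x2E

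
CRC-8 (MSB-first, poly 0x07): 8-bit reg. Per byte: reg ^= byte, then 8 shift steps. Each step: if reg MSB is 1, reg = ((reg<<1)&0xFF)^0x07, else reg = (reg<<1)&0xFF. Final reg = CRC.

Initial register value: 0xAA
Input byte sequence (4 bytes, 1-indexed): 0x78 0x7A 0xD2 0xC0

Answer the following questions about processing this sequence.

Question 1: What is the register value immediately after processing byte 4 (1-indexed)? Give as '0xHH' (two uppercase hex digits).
After byte 1 (0x78): reg=0x30
After byte 2 (0x7A): reg=0xF1
After byte 3 (0xD2): reg=0xE9
After byte 4 (0xC0): reg=0xDF

Answer: 0xDF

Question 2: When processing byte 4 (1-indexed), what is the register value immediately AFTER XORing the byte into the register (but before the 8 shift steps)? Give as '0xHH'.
Answer: 0x29

Derivation:
Register before byte 4: 0xE9
Byte 4: 0xC0
0xE9 XOR 0xC0 = 0x29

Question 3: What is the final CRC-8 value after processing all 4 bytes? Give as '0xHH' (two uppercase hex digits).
Answer: 0xDF

Derivation:
After byte 1 (0x78): reg=0x30
After byte 2 (0x7A): reg=0xF1
After byte 3 (0xD2): reg=0xE9
After byte 4 (0xC0): reg=0xDF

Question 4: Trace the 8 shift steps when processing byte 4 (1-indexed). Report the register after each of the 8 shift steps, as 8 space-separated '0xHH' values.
Answer: 0x52 0xA4 0x4F 0x9E 0x3B 0x76 0xEC 0xDF

Derivation:
After byte 1 (0x78): reg=0x30
After byte 2 (0x7A): reg=0xF1
After byte 3 (0xD2): reg=0xE9
Register before byte 4: 0xE9
After XOR with byte 0xC0: 0x29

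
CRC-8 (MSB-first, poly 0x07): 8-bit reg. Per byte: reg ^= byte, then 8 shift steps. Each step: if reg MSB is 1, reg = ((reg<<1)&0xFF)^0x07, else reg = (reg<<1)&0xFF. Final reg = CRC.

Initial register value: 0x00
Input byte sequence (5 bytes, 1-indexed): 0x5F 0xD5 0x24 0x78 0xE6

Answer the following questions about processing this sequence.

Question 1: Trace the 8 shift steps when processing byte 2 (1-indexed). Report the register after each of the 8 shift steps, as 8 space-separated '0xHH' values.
After byte 1 (0x5F): reg=0x9A
Register before byte 2: 0x9A
After XOR with byte 0xD5: 0x4F

Answer: 0x9E 0x3B 0x76 0xEC 0xDF 0xB9 0x75 0xEA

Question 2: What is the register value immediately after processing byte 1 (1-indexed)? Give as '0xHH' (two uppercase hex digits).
After byte 1 (0x5F): reg=0x9A

Answer: 0x9A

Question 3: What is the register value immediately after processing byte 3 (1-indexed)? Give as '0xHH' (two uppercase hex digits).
After byte 1 (0x5F): reg=0x9A
After byte 2 (0xD5): reg=0xEA
After byte 3 (0x24): reg=0x64

Answer: 0x64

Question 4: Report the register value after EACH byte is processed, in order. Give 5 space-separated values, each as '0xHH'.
0x9A 0xEA 0x64 0x54 0x17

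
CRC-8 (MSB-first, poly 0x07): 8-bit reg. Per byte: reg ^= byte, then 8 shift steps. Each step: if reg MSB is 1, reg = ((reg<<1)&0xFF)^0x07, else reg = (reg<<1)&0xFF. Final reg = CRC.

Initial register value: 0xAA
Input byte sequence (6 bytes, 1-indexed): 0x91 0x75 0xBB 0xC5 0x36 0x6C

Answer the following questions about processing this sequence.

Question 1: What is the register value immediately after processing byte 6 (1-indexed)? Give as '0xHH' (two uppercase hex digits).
Answer: 0x39

Derivation:
After byte 1 (0x91): reg=0xA1
After byte 2 (0x75): reg=0x22
After byte 3 (0xBB): reg=0xC6
After byte 4 (0xC5): reg=0x09
After byte 5 (0x36): reg=0xBD
After byte 6 (0x6C): reg=0x39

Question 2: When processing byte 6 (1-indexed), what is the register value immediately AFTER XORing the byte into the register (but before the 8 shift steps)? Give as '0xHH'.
Register before byte 6: 0xBD
Byte 6: 0x6C
0xBD XOR 0x6C = 0xD1

Answer: 0xD1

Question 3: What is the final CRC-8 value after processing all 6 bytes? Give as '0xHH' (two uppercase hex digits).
Answer: 0x39

Derivation:
After byte 1 (0x91): reg=0xA1
After byte 2 (0x75): reg=0x22
After byte 3 (0xBB): reg=0xC6
After byte 4 (0xC5): reg=0x09
After byte 5 (0x36): reg=0xBD
After byte 6 (0x6C): reg=0x39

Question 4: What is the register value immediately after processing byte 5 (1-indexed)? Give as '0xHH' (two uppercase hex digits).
After byte 1 (0x91): reg=0xA1
After byte 2 (0x75): reg=0x22
After byte 3 (0xBB): reg=0xC6
After byte 4 (0xC5): reg=0x09
After byte 5 (0x36): reg=0xBD

Answer: 0xBD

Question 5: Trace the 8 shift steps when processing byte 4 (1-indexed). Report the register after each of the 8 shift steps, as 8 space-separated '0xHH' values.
After byte 1 (0x91): reg=0xA1
After byte 2 (0x75): reg=0x22
After byte 3 (0xBB): reg=0xC6
Register before byte 4: 0xC6
After XOR with byte 0xC5: 0x03

Answer: 0x06 0x0C 0x18 0x30 0x60 0xC0 0x87 0x09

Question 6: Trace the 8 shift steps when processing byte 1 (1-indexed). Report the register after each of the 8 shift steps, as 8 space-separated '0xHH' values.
Register before byte 1: 0xAA
After XOR with byte 0x91: 0x3B

Answer: 0x76 0xEC 0xDF 0xB9 0x75 0xEA 0xD3 0xA1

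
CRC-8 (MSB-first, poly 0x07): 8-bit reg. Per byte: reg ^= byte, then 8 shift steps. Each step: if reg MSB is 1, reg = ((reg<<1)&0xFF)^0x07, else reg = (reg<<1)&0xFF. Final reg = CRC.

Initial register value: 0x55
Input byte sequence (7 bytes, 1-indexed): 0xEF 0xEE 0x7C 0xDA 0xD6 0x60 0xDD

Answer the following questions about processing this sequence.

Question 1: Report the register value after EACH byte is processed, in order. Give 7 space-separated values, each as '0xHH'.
0x2F 0x49 0x8B 0xB0 0x35 0xAC 0x50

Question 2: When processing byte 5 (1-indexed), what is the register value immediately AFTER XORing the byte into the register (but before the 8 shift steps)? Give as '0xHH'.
Register before byte 5: 0xB0
Byte 5: 0xD6
0xB0 XOR 0xD6 = 0x66

Answer: 0x66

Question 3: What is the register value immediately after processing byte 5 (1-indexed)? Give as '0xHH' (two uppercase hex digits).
After byte 1 (0xEF): reg=0x2F
After byte 2 (0xEE): reg=0x49
After byte 3 (0x7C): reg=0x8B
After byte 4 (0xDA): reg=0xB0
After byte 5 (0xD6): reg=0x35

Answer: 0x35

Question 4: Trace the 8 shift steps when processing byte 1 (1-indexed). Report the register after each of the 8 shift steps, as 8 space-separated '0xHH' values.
Answer: 0x73 0xE6 0xCB 0x91 0x25 0x4A 0x94 0x2F

Derivation:
Register before byte 1: 0x55
After XOR with byte 0xEF: 0xBA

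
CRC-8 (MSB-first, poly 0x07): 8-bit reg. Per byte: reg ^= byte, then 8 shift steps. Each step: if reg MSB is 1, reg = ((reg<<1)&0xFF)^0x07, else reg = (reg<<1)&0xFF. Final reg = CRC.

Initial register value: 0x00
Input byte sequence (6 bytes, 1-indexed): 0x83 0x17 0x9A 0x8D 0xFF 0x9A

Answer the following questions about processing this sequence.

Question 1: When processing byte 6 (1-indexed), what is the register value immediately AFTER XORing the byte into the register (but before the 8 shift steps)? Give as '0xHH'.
Answer: 0x2C

Derivation:
Register before byte 6: 0xB6
Byte 6: 0x9A
0xB6 XOR 0x9A = 0x2C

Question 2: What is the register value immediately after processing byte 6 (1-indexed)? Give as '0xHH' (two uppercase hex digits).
After byte 1 (0x83): reg=0x80
After byte 2 (0x17): reg=0xEC
After byte 3 (0x9A): reg=0x45
After byte 4 (0x8D): reg=0x76
After byte 5 (0xFF): reg=0xB6
After byte 6 (0x9A): reg=0xC4

Answer: 0xC4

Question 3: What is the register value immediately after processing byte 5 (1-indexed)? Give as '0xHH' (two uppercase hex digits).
Answer: 0xB6

Derivation:
After byte 1 (0x83): reg=0x80
After byte 2 (0x17): reg=0xEC
After byte 3 (0x9A): reg=0x45
After byte 4 (0x8D): reg=0x76
After byte 5 (0xFF): reg=0xB6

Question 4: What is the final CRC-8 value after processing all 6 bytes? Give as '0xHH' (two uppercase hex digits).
Answer: 0xC4

Derivation:
After byte 1 (0x83): reg=0x80
After byte 2 (0x17): reg=0xEC
After byte 3 (0x9A): reg=0x45
After byte 4 (0x8D): reg=0x76
After byte 5 (0xFF): reg=0xB6
After byte 6 (0x9A): reg=0xC4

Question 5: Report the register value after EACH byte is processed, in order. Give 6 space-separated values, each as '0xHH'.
0x80 0xEC 0x45 0x76 0xB6 0xC4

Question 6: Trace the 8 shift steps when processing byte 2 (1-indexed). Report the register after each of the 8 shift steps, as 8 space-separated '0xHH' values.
Answer: 0x29 0x52 0xA4 0x4F 0x9E 0x3B 0x76 0xEC

Derivation:
After byte 1 (0x83): reg=0x80
Register before byte 2: 0x80
After XOR with byte 0x17: 0x97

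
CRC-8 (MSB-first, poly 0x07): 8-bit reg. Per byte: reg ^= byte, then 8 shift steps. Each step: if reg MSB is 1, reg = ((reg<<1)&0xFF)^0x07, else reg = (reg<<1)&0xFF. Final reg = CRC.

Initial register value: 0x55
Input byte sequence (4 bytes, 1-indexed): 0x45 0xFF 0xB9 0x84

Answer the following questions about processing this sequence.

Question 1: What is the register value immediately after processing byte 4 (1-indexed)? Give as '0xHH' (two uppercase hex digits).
After byte 1 (0x45): reg=0x70
After byte 2 (0xFF): reg=0xA4
After byte 3 (0xB9): reg=0x53
After byte 4 (0x84): reg=0x2B

Answer: 0x2B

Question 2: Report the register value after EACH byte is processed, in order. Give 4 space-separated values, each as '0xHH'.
0x70 0xA4 0x53 0x2B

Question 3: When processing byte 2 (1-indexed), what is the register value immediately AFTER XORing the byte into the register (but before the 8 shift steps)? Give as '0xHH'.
Answer: 0x8F

Derivation:
Register before byte 2: 0x70
Byte 2: 0xFF
0x70 XOR 0xFF = 0x8F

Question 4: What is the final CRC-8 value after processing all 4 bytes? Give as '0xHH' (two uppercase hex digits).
After byte 1 (0x45): reg=0x70
After byte 2 (0xFF): reg=0xA4
After byte 3 (0xB9): reg=0x53
After byte 4 (0x84): reg=0x2B

Answer: 0x2B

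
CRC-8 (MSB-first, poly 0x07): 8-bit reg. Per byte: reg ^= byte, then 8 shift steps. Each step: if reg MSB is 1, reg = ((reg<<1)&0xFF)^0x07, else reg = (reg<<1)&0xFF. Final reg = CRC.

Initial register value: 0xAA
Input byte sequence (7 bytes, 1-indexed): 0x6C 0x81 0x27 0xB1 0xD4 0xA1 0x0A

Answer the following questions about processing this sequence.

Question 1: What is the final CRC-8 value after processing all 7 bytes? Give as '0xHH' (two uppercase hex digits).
Answer: 0xBA

Derivation:
After byte 1 (0x6C): reg=0x5C
After byte 2 (0x81): reg=0x1D
After byte 3 (0x27): reg=0xA6
After byte 4 (0xB1): reg=0x65
After byte 5 (0xD4): reg=0x1E
After byte 6 (0xA1): reg=0x34
After byte 7 (0x0A): reg=0xBA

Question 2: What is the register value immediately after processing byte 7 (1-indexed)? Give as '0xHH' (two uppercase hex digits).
After byte 1 (0x6C): reg=0x5C
After byte 2 (0x81): reg=0x1D
After byte 3 (0x27): reg=0xA6
After byte 4 (0xB1): reg=0x65
After byte 5 (0xD4): reg=0x1E
After byte 6 (0xA1): reg=0x34
After byte 7 (0x0A): reg=0xBA

Answer: 0xBA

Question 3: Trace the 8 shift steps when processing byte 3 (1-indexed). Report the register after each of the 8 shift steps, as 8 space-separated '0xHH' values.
After byte 1 (0x6C): reg=0x5C
After byte 2 (0x81): reg=0x1D
Register before byte 3: 0x1D
After XOR with byte 0x27: 0x3A

Answer: 0x74 0xE8 0xD7 0xA9 0x55 0xAA 0x53 0xA6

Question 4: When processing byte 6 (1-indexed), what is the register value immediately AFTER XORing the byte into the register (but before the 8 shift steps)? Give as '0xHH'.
Register before byte 6: 0x1E
Byte 6: 0xA1
0x1E XOR 0xA1 = 0xBF

Answer: 0xBF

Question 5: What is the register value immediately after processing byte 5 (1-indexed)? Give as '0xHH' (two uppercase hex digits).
After byte 1 (0x6C): reg=0x5C
After byte 2 (0x81): reg=0x1D
After byte 3 (0x27): reg=0xA6
After byte 4 (0xB1): reg=0x65
After byte 5 (0xD4): reg=0x1E

Answer: 0x1E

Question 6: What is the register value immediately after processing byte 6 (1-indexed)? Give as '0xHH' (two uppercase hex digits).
After byte 1 (0x6C): reg=0x5C
After byte 2 (0x81): reg=0x1D
After byte 3 (0x27): reg=0xA6
After byte 4 (0xB1): reg=0x65
After byte 5 (0xD4): reg=0x1E
After byte 6 (0xA1): reg=0x34

Answer: 0x34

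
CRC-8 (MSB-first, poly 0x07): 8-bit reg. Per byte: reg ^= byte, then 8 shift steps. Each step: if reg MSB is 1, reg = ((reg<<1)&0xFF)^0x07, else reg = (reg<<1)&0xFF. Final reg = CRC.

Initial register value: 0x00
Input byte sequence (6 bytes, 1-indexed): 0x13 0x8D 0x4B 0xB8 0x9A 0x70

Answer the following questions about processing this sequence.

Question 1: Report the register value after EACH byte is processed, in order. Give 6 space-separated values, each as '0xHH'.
0x79 0xC2 0xB6 0x2A 0x19 0x18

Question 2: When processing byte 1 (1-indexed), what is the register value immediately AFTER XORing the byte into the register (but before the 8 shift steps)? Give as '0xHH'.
Answer: 0x13

Derivation:
Register before byte 1: 0x00
Byte 1: 0x13
0x00 XOR 0x13 = 0x13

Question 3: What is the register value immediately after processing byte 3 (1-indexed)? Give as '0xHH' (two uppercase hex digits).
Answer: 0xB6

Derivation:
After byte 1 (0x13): reg=0x79
After byte 2 (0x8D): reg=0xC2
After byte 3 (0x4B): reg=0xB6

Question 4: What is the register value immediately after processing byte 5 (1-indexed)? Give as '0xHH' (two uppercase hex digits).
After byte 1 (0x13): reg=0x79
After byte 2 (0x8D): reg=0xC2
After byte 3 (0x4B): reg=0xB6
After byte 4 (0xB8): reg=0x2A
After byte 5 (0x9A): reg=0x19

Answer: 0x19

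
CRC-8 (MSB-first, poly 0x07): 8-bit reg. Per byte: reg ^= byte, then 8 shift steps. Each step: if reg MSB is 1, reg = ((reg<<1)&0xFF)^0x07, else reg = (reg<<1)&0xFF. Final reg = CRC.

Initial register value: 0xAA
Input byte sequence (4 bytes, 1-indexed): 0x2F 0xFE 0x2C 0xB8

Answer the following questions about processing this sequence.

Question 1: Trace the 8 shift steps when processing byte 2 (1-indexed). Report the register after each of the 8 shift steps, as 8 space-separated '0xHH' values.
After byte 1 (0x2F): reg=0x92
Register before byte 2: 0x92
After XOR with byte 0xFE: 0x6C

Answer: 0xD8 0xB7 0x69 0xD2 0xA3 0x41 0x82 0x03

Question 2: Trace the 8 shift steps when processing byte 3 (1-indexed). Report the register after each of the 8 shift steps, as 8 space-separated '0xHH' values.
Answer: 0x5E 0xBC 0x7F 0xFE 0xFB 0xF1 0xE5 0xCD

Derivation:
After byte 1 (0x2F): reg=0x92
After byte 2 (0xFE): reg=0x03
Register before byte 3: 0x03
After XOR with byte 0x2C: 0x2F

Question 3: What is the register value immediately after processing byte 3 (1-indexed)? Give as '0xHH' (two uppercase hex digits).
After byte 1 (0x2F): reg=0x92
After byte 2 (0xFE): reg=0x03
After byte 3 (0x2C): reg=0xCD

Answer: 0xCD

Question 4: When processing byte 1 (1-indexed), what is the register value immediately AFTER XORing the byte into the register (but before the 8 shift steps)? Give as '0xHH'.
Register before byte 1: 0xAA
Byte 1: 0x2F
0xAA XOR 0x2F = 0x85

Answer: 0x85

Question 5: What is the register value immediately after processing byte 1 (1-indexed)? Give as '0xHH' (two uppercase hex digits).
Answer: 0x92

Derivation:
After byte 1 (0x2F): reg=0x92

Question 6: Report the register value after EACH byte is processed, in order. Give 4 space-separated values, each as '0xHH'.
0x92 0x03 0xCD 0x4C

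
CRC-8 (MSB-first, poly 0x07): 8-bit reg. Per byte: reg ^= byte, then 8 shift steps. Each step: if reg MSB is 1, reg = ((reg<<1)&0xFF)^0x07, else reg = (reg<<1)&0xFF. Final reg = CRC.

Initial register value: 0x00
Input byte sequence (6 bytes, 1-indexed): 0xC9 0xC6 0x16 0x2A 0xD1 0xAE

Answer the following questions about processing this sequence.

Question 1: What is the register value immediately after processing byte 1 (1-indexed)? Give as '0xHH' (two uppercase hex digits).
Answer: 0x71

Derivation:
After byte 1 (0xC9): reg=0x71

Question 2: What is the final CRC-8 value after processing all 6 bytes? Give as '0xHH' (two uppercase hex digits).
After byte 1 (0xC9): reg=0x71
After byte 2 (0xC6): reg=0x0C
After byte 3 (0x16): reg=0x46
After byte 4 (0x2A): reg=0x03
After byte 5 (0xD1): reg=0x30
After byte 6 (0xAE): reg=0xD3

Answer: 0xD3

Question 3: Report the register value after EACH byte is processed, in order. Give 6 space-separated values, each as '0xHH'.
0x71 0x0C 0x46 0x03 0x30 0xD3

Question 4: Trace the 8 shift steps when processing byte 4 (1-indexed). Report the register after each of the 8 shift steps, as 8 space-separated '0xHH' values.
Answer: 0xD8 0xB7 0x69 0xD2 0xA3 0x41 0x82 0x03

Derivation:
After byte 1 (0xC9): reg=0x71
After byte 2 (0xC6): reg=0x0C
After byte 3 (0x16): reg=0x46
Register before byte 4: 0x46
After XOR with byte 0x2A: 0x6C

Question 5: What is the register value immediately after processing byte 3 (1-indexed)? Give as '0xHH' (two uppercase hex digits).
After byte 1 (0xC9): reg=0x71
After byte 2 (0xC6): reg=0x0C
After byte 3 (0x16): reg=0x46

Answer: 0x46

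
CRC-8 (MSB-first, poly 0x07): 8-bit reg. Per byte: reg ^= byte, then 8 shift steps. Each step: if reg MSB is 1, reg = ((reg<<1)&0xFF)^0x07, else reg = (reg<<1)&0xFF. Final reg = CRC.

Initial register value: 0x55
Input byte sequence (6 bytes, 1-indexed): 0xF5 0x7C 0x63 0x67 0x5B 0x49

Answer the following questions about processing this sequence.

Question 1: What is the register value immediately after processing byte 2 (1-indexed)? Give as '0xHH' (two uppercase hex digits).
After byte 1 (0xF5): reg=0x69
After byte 2 (0x7C): reg=0x6B

Answer: 0x6B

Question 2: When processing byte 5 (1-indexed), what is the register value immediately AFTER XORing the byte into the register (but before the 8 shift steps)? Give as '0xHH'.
Register before byte 5: 0x9A
Byte 5: 0x5B
0x9A XOR 0x5B = 0xC1

Answer: 0xC1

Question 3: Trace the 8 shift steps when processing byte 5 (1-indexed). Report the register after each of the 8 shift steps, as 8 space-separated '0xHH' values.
Answer: 0x85 0x0D 0x1A 0x34 0x68 0xD0 0xA7 0x49

Derivation:
After byte 1 (0xF5): reg=0x69
After byte 2 (0x7C): reg=0x6B
After byte 3 (0x63): reg=0x38
After byte 4 (0x67): reg=0x9A
Register before byte 5: 0x9A
After XOR with byte 0x5B: 0xC1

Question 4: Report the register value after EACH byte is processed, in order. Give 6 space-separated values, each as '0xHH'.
0x69 0x6B 0x38 0x9A 0x49 0x00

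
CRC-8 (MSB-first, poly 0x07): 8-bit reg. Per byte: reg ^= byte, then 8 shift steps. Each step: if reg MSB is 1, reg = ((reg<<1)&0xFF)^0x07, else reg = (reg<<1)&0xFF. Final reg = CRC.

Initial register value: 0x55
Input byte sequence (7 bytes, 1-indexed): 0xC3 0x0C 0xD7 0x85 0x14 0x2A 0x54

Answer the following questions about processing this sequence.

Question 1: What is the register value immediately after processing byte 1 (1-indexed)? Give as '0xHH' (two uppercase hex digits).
Answer: 0xEB

Derivation:
After byte 1 (0xC3): reg=0xEB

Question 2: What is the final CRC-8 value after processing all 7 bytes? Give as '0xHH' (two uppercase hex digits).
Answer: 0xCB

Derivation:
After byte 1 (0xC3): reg=0xEB
After byte 2 (0x0C): reg=0xBB
After byte 3 (0xD7): reg=0x03
After byte 4 (0x85): reg=0x9B
After byte 5 (0x14): reg=0xA4
After byte 6 (0x2A): reg=0xA3
After byte 7 (0x54): reg=0xCB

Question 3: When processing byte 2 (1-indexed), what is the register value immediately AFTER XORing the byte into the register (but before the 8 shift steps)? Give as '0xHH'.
Register before byte 2: 0xEB
Byte 2: 0x0C
0xEB XOR 0x0C = 0xE7

Answer: 0xE7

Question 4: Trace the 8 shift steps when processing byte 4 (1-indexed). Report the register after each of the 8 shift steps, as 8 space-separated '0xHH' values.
After byte 1 (0xC3): reg=0xEB
After byte 2 (0x0C): reg=0xBB
After byte 3 (0xD7): reg=0x03
Register before byte 4: 0x03
After XOR with byte 0x85: 0x86

Answer: 0x0B 0x16 0x2C 0x58 0xB0 0x67 0xCE 0x9B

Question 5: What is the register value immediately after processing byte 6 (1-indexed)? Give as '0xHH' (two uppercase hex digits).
Answer: 0xA3

Derivation:
After byte 1 (0xC3): reg=0xEB
After byte 2 (0x0C): reg=0xBB
After byte 3 (0xD7): reg=0x03
After byte 4 (0x85): reg=0x9B
After byte 5 (0x14): reg=0xA4
After byte 6 (0x2A): reg=0xA3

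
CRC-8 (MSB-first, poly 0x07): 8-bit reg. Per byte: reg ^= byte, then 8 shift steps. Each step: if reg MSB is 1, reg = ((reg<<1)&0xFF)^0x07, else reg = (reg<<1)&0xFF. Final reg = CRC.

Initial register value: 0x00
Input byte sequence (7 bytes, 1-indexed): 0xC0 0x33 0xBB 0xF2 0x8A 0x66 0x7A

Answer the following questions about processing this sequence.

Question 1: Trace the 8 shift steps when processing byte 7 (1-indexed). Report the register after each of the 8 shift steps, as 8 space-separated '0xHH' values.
Answer: 0x75 0xEA 0xD3 0xA1 0x45 0x8A 0x13 0x26

Derivation:
After byte 1 (0xC0): reg=0x4E
After byte 2 (0x33): reg=0x74
After byte 3 (0xBB): reg=0x63
After byte 4 (0xF2): reg=0xFE
After byte 5 (0x8A): reg=0x4B
After byte 6 (0x66): reg=0xC3
Register before byte 7: 0xC3
After XOR with byte 0x7A: 0xB9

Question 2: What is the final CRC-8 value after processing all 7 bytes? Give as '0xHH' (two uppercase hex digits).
After byte 1 (0xC0): reg=0x4E
After byte 2 (0x33): reg=0x74
After byte 3 (0xBB): reg=0x63
After byte 4 (0xF2): reg=0xFE
After byte 5 (0x8A): reg=0x4B
After byte 6 (0x66): reg=0xC3
After byte 7 (0x7A): reg=0x26

Answer: 0x26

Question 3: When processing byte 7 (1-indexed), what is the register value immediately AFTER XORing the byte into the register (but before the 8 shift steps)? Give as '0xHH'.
Register before byte 7: 0xC3
Byte 7: 0x7A
0xC3 XOR 0x7A = 0xB9

Answer: 0xB9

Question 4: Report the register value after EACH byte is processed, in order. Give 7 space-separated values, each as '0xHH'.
0x4E 0x74 0x63 0xFE 0x4B 0xC3 0x26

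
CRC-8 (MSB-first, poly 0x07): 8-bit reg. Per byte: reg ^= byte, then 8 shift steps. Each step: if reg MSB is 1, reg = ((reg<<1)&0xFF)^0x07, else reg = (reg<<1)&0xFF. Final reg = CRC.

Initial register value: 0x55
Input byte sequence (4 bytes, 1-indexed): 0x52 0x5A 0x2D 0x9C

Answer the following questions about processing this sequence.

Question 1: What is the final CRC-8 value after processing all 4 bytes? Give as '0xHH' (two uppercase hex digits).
Answer: 0x5B

Derivation:
After byte 1 (0x52): reg=0x15
After byte 2 (0x5A): reg=0xEA
After byte 3 (0x2D): reg=0x5B
After byte 4 (0x9C): reg=0x5B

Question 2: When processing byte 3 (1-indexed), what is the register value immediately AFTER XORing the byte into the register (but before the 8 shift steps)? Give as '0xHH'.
Answer: 0xC7

Derivation:
Register before byte 3: 0xEA
Byte 3: 0x2D
0xEA XOR 0x2D = 0xC7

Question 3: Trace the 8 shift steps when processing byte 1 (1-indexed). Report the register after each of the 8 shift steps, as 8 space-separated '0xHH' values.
Answer: 0x0E 0x1C 0x38 0x70 0xE0 0xC7 0x89 0x15

Derivation:
Register before byte 1: 0x55
After XOR with byte 0x52: 0x07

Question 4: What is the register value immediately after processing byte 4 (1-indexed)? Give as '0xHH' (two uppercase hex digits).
Answer: 0x5B

Derivation:
After byte 1 (0x52): reg=0x15
After byte 2 (0x5A): reg=0xEA
After byte 3 (0x2D): reg=0x5B
After byte 4 (0x9C): reg=0x5B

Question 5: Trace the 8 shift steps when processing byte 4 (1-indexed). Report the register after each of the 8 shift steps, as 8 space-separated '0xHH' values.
After byte 1 (0x52): reg=0x15
After byte 2 (0x5A): reg=0xEA
After byte 3 (0x2D): reg=0x5B
Register before byte 4: 0x5B
After XOR with byte 0x9C: 0xC7

Answer: 0x89 0x15 0x2A 0x54 0xA8 0x57 0xAE 0x5B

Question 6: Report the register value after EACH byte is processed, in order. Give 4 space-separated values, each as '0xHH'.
0x15 0xEA 0x5B 0x5B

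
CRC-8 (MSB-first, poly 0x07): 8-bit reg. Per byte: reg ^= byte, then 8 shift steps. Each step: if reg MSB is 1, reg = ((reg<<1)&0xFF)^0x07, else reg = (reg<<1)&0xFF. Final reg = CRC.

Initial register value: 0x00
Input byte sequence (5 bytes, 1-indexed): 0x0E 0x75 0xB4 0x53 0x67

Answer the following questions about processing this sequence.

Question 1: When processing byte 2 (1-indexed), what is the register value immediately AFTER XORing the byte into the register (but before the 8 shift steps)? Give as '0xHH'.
Answer: 0x5F

Derivation:
Register before byte 2: 0x2A
Byte 2: 0x75
0x2A XOR 0x75 = 0x5F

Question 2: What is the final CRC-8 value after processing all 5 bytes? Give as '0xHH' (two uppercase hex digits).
After byte 1 (0x0E): reg=0x2A
After byte 2 (0x75): reg=0x9A
After byte 3 (0xB4): reg=0xCA
After byte 4 (0x53): reg=0xC6
After byte 5 (0x67): reg=0x6E

Answer: 0x6E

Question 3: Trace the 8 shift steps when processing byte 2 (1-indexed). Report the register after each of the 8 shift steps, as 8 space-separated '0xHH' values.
Answer: 0xBE 0x7B 0xF6 0xEB 0xD1 0xA5 0x4D 0x9A

Derivation:
After byte 1 (0x0E): reg=0x2A
Register before byte 2: 0x2A
After XOR with byte 0x75: 0x5F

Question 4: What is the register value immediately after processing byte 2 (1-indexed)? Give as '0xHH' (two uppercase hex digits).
Answer: 0x9A

Derivation:
After byte 1 (0x0E): reg=0x2A
After byte 2 (0x75): reg=0x9A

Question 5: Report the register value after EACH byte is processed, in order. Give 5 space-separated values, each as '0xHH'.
0x2A 0x9A 0xCA 0xC6 0x6E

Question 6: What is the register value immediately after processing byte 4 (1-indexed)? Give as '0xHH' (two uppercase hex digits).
Answer: 0xC6

Derivation:
After byte 1 (0x0E): reg=0x2A
After byte 2 (0x75): reg=0x9A
After byte 3 (0xB4): reg=0xCA
After byte 4 (0x53): reg=0xC6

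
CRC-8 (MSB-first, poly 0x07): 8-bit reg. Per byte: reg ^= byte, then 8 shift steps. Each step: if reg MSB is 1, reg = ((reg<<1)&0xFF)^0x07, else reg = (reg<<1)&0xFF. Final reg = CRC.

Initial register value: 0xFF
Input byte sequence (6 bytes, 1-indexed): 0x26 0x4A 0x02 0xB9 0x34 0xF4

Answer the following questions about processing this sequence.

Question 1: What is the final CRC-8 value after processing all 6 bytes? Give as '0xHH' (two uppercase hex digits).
After byte 1 (0x26): reg=0x01
After byte 2 (0x4A): reg=0xF6
After byte 3 (0x02): reg=0xC2
After byte 4 (0xB9): reg=0x66
After byte 5 (0x34): reg=0xB9
After byte 6 (0xF4): reg=0xE4

Answer: 0xE4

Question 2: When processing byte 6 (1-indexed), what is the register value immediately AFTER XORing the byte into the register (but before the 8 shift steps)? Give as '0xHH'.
Register before byte 6: 0xB9
Byte 6: 0xF4
0xB9 XOR 0xF4 = 0x4D

Answer: 0x4D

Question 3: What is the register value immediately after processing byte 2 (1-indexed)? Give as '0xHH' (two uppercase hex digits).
Answer: 0xF6

Derivation:
After byte 1 (0x26): reg=0x01
After byte 2 (0x4A): reg=0xF6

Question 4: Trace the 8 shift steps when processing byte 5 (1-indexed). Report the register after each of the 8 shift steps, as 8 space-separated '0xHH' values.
Answer: 0xA4 0x4F 0x9E 0x3B 0x76 0xEC 0xDF 0xB9

Derivation:
After byte 1 (0x26): reg=0x01
After byte 2 (0x4A): reg=0xF6
After byte 3 (0x02): reg=0xC2
After byte 4 (0xB9): reg=0x66
Register before byte 5: 0x66
After XOR with byte 0x34: 0x52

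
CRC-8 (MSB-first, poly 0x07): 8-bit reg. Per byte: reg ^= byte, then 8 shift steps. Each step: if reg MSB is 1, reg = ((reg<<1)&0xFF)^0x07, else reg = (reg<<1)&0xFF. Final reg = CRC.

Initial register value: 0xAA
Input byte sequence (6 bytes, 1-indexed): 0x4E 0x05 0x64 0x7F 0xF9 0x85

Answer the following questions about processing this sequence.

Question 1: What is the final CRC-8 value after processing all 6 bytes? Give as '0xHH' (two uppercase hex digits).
After byte 1 (0x4E): reg=0xB2
After byte 2 (0x05): reg=0x0C
After byte 3 (0x64): reg=0x1F
After byte 4 (0x7F): reg=0x27
After byte 5 (0xF9): reg=0x14
After byte 6 (0x85): reg=0xFE

Answer: 0xFE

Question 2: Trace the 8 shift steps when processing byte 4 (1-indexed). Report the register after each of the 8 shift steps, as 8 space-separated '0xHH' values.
After byte 1 (0x4E): reg=0xB2
After byte 2 (0x05): reg=0x0C
After byte 3 (0x64): reg=0x1F
Register before byte 4: 0x1F
After XOR with byte 0x7F: 0x60

Answer: 0xC0 0x87 0x09 0x12 0x24 0x48 0x90 0x27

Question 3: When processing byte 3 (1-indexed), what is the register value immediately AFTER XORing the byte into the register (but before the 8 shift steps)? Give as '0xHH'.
Answer: 0x68

Derivation:
Register before byte 3: 0x0C
Byte 3: 0x64
0x0C XOR 0x64 = 0x68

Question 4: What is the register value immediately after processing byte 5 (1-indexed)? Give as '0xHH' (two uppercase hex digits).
Answer: 0x14

Derivation:
After byte 1 (0x4E): reg=0xB2
After byte 2 (0x05): reg=0x0C
After byte 3 (0x64): reg=0x1F
After byte 4 (0x7F): reg=0x27
After byte 5 (0xF9): reg=0x14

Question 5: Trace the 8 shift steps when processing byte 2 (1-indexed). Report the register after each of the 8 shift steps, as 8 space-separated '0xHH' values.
Answer: 0x69 0xD2 0xA3 0x41 0x82 0x03 0x06 0x0C

Derivation:
After byte 1 (0x4E): reg=0xB2
Register before byte 2: 0xB2
After XOR with byte 0x05: 0xB7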